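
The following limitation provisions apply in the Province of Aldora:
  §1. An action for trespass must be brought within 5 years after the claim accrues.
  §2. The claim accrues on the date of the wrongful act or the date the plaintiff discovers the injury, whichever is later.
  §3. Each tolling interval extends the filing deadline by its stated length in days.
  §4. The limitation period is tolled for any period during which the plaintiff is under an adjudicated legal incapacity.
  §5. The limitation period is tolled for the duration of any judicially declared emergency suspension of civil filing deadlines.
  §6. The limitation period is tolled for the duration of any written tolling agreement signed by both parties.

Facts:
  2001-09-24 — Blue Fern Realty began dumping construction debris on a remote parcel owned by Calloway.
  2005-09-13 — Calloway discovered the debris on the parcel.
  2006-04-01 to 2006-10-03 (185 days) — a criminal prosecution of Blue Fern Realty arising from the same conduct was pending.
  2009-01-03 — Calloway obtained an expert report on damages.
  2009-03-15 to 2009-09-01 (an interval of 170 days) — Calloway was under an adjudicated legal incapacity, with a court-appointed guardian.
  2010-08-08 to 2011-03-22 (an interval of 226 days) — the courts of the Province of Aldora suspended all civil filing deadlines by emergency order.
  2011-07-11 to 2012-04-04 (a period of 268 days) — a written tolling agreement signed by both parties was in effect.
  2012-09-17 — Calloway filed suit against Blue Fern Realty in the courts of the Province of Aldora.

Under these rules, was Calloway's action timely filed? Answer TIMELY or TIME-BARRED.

TIME-BARRED

The claim accrued on 2005-09-13 — the later of the 2001-09-24 act and the 2005-09-13 discovery.
The untolled deadline — 5 years after 2005-09-13 — is 2010-09-13.
The period was tolled for 170 days by the plaintiff's legal incapacity (2009-03-15 to 2009-09-01), pushing the deadline to 2011-03-02.
The period was tolled for 226 days by the emergency suspension of filing deadlines (2010-08-08 to 2011-03-22), pushing the deadline to 2011-10-14.
The written tolling agreement from 2011-07-11 to 2012-04-04 tolled the period for 268 days, extending the deadline to 2012-07-08.
Although a criminal prosecution ran from 2006-04-01 to 2006-10-03, the stated rules do not make that a tolling event, so it is disregarded.
The other events in the timeline have no effect on the limitation period under the stated rules.
The 2012-09-17 filing falls after the 2012-07-08 deadline; the claim is time-barred.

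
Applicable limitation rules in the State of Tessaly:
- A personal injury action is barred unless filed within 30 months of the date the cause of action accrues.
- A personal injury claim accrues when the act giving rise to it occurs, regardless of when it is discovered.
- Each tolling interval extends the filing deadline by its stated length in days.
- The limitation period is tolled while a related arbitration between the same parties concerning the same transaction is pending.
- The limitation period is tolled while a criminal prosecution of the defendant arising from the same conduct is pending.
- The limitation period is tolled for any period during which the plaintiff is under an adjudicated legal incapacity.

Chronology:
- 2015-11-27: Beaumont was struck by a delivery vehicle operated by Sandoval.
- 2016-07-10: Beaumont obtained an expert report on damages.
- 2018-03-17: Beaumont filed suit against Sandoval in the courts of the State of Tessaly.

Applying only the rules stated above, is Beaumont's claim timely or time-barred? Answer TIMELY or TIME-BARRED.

TIMELY

The limitation period began to run on 2015-11-27.
30 months from 2015-11-27 is 2018-05-27.
Nothing else in the chronology tolls or restarts the period.
The 2018-03-17 filing precedes the 2018-05-27 deadline; the claim is timely.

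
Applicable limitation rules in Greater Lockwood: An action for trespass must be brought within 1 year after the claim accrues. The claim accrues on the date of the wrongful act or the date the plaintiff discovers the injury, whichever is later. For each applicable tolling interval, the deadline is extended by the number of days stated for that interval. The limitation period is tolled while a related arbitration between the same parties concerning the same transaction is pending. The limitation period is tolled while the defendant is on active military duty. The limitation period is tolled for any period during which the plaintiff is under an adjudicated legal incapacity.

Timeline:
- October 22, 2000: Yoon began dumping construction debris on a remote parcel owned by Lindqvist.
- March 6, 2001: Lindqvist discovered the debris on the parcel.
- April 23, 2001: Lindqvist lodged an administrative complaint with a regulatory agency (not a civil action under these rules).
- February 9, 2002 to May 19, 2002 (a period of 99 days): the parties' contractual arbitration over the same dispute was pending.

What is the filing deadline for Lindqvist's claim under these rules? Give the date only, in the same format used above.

June 13, 2002

Taking the later of the act (October 22, 2000) and discovery (March 6, 2001), the claim accrued on March 6, 2001.
The untolled deadline — 1 year after March 6, 2001 — is March 6, 2002.
The pending related arbitration from February 9, 2002 to May 19, 2002 tolled the period for 99 days, extending the deadline to June 13, 2002.
The other events in the timeline have no effect on the limitation period under the stated rules.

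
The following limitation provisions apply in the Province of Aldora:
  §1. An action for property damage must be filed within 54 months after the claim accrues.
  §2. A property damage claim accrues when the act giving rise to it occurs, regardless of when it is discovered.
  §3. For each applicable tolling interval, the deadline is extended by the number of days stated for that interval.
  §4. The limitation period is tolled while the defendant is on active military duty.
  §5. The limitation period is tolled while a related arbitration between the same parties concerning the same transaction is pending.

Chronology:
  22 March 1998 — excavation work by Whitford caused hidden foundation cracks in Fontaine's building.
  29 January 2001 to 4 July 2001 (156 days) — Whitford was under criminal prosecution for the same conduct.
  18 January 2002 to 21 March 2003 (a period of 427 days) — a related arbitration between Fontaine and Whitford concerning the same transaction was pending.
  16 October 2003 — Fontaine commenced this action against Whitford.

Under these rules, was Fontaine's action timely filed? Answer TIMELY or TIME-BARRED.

The claim accrued on 22 March 1998, when the wrongful act occurred.
The untolled deadline — 54 months after 22 March 1998 — is 22 September 2002.
The pending related arbitration from 18 January 2002 to 21 March 2003 tolled the period for 427 days, extending the deadline to 23 November 2003.
No stated provision tolls the period for a criminal prosecution, so the interval from 29 January 2001 to 4 July 2001 has no effect on the deadline.
Fontaine filed on 16 October 2003, before the 23 November 2003 deadline, so the action is timely.

TIMELY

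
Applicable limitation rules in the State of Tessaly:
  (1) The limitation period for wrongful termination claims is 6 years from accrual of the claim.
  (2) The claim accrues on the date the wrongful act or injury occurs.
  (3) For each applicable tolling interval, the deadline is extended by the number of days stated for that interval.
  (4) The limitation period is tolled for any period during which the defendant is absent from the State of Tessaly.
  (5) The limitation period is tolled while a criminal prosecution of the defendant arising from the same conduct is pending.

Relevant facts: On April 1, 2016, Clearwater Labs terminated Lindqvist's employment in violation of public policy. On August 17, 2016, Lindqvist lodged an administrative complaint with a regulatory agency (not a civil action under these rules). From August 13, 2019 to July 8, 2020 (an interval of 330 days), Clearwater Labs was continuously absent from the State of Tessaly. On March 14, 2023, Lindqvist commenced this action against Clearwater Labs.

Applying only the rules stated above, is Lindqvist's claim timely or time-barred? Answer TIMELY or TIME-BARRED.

The claim accrued on April 1, 2016, when the wrongful act occurred.
6 years from April 1, 2016 is April 1, 2022.
The period was tolled for 330 days by the defendant's absence from the jurisdiction (August 13, 2019 to July 8, 2020), pushing the deadline to February 25, 2023.
Nothing else in the chronology tolls or restarts the period.
The March 14, 2023 filing falls after the February 25, 2023 deadline; the claim is time-barred.

TIME-BARRED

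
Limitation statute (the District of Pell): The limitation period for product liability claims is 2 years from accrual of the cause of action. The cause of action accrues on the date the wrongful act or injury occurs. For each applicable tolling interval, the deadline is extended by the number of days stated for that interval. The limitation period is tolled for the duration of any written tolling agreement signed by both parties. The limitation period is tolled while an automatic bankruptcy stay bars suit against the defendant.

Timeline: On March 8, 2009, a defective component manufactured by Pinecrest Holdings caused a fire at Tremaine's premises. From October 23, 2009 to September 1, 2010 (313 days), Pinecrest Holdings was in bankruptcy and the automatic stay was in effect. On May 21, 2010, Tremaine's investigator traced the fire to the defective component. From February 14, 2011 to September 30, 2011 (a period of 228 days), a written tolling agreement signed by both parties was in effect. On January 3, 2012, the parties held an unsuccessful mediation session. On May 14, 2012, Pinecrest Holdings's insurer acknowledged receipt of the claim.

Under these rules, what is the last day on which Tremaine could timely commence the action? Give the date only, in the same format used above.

The claim accrued on March 8, 2009, when the wrongful act occurred; under the stated occurrence rule the May 21, 2010 discovery does not delay accrual.
The untolled deadline — 2 years after March 8, 2009 — is March 8, 2011.
The automatic bankruptcy stay from October 23, 2009 to September 1, 2010 tolled the period for 313 days, extending the deadline to January 15, 2012.
The period was tolled for 228 days by the written tolling agreement (February 14, 2011 to September 30, 2011), pushing the deadline to August 30, 2012.
Nothing else in the chronology tolls or restarts the period.

August 30, 2012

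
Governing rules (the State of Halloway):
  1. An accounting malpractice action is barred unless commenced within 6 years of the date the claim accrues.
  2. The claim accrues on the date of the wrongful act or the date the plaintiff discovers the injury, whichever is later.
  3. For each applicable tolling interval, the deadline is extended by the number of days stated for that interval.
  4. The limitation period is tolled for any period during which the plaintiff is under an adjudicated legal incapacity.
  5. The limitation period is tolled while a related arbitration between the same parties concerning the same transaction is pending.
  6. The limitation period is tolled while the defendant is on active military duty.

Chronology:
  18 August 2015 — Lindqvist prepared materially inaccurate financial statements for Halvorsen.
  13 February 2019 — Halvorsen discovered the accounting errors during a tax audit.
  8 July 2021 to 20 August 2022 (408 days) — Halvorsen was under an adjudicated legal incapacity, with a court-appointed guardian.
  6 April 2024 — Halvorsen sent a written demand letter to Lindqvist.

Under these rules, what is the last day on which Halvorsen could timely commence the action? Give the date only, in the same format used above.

Taking the later of the act (18 August 2015) and discovery (13 February 2019), the claim accrued on 13 February 2019.
6 years from 13 February 2019 is 13 February 2025.
Because the plaintiff's legal incapacity ran from 8 July 2021 to 20 August 2022, the deadline is extended by 408 days to 28 March 2026.
None of the other events listed affects the running of the period under the stated rules.

28 March 2026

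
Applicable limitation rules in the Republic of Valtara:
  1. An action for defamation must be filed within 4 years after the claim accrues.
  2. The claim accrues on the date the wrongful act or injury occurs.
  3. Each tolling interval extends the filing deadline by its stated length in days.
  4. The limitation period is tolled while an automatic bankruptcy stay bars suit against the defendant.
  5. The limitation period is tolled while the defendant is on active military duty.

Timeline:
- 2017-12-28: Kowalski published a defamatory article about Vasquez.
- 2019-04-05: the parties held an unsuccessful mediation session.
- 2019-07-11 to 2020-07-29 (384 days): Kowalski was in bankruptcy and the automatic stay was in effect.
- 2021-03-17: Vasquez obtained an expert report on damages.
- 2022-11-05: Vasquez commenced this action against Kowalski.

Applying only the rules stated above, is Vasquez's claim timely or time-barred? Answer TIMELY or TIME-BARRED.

The claim accrued on 2017-12-28, the date of the act.
Adding the 4 years base period to 2017-12-28 gives a deadline of 2021-12-28, before any tolling.
Because the automatic bankruptcy stay ran from 2019-07-11 to 2020-07-29, the deadline is extended by 384 days to 2023-01-16.
Nothing else in the chronology tolls or restarts the period.
The 2022-11-05 filing precedes the 2023-01-16 deadline; the claim is timely.

TIMELY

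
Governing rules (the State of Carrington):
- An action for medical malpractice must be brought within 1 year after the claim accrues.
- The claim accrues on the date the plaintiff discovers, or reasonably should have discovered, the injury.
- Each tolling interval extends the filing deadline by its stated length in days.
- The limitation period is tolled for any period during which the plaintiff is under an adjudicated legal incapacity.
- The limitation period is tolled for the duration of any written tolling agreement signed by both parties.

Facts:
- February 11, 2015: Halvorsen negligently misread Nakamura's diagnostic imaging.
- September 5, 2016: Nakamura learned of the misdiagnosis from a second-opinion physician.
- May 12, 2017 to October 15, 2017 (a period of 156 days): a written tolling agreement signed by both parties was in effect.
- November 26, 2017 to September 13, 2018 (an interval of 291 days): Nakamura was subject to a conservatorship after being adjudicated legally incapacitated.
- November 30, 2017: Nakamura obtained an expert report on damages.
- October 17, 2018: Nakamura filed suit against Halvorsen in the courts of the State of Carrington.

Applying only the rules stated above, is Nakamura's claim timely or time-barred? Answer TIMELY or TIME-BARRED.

TIMELY

The claim did not accrue until Nakamura discovered the injury on September 5, 2016; the February 11, 2015 act date does not start the clock under the stated rule.
The untolled deadline — 1 year after September 5, 2016 — is September 5, 2017.
The written tolling agreement from May 12, 2017 to October 15, 2017 tolled the period for 156 days, extending the deadline to February 8, 2018.
Because the plaintiff's legal incapacity ran from November 26, 2017 to September 13, 2018, the deadline is extended by 291 days to November 26, 2018.
Nothing else in the chronology tolls or restarts the period.
Nakamura filed on October 17, 2018, before the November 26, 2018 deadline, so the action is timely.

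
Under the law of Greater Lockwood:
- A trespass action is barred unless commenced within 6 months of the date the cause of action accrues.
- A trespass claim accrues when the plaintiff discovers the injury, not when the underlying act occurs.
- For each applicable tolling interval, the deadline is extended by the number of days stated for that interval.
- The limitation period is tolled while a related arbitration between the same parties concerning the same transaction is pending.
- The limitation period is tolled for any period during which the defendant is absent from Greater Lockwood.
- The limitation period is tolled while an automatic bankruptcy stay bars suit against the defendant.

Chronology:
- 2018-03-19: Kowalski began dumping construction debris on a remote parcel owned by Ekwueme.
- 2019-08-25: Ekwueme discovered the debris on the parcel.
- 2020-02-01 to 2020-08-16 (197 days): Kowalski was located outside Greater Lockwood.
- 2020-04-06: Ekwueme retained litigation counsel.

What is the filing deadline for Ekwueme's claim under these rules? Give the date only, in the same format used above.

Accrual is tied to discovery, so the period began on 2019-08-25 rather than on 2018-03-19 when the act occurred.
The untolled deadline — 6 months after 2019-08-25 — is 2020-02-25.
The defendant's absence from the jurisdiction from 2020-02-01 to 2020-08-16 tolled the period for 197 days, extending the deadline to 2020-09-09.
Nothing else in the chronology tolls or restarts the period.

2020-09-09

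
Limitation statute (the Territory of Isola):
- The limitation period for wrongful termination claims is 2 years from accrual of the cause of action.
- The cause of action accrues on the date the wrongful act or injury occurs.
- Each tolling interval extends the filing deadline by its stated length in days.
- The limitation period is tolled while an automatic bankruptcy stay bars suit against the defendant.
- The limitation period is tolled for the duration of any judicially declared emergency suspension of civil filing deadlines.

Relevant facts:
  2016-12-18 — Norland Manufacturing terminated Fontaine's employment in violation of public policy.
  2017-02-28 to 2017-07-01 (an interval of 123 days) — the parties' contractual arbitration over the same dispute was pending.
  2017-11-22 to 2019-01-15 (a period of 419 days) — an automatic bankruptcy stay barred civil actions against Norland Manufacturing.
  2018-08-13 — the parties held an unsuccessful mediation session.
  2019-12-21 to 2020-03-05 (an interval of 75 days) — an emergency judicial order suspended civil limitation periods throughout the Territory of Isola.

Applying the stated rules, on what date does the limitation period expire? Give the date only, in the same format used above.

2020-04-25

The claim accrued on 2016-12-18, when the wrongful act occurred.
Adding the 2 years base period to 2016-12-18 gives a deadline of 2018-12-18, before any tolling.
The period was tolled for 419 days by the automatic bankruptcy stay (2017-11-22 to 2019-01-15), pushing the deadline to 2020-02-10.
Because the emergency suspension of filing deadlines ran from 2019-12-21 to 2020-03-05, the deadline is extended by 75 days to 2020-04-25.
The pending related arbitration from 2017-02-28 to 2017-07-01 does not toll the period, because no stated rule makes a pending arbitration a tolling event.
The other events in the timeline have no effect on the limitation period under the stated rules.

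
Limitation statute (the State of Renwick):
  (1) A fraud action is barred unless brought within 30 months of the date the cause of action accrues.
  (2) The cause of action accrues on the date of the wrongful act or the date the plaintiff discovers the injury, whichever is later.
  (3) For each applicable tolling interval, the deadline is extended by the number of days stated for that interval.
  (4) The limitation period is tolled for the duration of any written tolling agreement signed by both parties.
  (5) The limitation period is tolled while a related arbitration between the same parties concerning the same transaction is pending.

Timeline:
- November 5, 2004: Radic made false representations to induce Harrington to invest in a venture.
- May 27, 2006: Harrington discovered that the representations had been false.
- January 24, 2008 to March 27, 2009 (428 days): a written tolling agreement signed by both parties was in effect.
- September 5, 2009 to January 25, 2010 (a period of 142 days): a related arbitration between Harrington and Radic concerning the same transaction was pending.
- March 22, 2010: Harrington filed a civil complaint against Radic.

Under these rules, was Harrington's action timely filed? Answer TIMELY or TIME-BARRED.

TIMELY

Because discovery on May 27, 2006 post-dates the November 5, 2004 act, accrual under the later-of rule falls on May 27, 2006.
The untolled deadline — 30 months after May 27, 2006 — is November 27, 2008.
The period was tolled for 428 days by the written tolling agreement (January 24, 2008 to March 27, 2009), pushing the deadline to January 29, 2010.
Because the pending related arbitration ran from September 5, 2009 to January 25, 2010, the deadline is extended by 142 days to June 20, 2010.
Filing on March 22, 2010 beat the June 20, 2010 deadline — the action is timely.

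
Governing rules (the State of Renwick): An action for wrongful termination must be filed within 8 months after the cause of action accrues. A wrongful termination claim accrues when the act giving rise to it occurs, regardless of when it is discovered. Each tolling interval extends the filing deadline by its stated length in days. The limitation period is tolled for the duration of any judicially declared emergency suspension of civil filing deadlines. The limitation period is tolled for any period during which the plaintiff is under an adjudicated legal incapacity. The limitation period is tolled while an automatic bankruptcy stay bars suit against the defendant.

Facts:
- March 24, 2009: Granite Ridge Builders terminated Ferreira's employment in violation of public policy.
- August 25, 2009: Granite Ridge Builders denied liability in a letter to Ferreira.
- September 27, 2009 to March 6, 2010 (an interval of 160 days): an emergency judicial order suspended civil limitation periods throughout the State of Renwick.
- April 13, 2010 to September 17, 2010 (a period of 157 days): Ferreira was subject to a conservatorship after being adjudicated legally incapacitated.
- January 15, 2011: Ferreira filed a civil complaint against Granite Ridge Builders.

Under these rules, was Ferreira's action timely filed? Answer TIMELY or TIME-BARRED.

TIME-BARRED

The claim accrued on March 24, 2009, when the wrongful act occurred.
The untolled deadline — 8 months after March 24, 2009 — is November 24, 2009.
The period was tolled for 160 days by the emergency suspension of filing deadlines (September 27, 2009 to March 6, 2010), pushing the deadline to May 3, 2010.
The period was tolled for 157 days by the plaintiff's legal incapacity (April 13, 2010 to September 17, 2010), pushing the deadline to October 7, 2010.
Nothing else in the chronology tolls or restarts the period.
The January 15, 2011 filing falls after the October 7, 2010 deadline; the claim is time-barred.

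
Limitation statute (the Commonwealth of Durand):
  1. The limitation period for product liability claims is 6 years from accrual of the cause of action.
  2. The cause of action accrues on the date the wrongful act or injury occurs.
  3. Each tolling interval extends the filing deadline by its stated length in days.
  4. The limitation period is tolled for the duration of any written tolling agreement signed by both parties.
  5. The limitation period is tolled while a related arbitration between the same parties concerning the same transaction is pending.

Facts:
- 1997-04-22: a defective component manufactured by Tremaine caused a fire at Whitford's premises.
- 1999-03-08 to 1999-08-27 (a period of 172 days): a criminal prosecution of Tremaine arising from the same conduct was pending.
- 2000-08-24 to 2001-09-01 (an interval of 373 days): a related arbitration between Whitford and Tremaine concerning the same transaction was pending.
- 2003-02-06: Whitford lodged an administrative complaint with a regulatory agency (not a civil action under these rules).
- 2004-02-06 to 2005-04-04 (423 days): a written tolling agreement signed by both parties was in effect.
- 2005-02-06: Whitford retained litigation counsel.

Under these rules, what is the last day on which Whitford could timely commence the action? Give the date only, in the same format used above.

The limitation period began to run on 1997-04-22.
6 years from 1997-04-22 is 2003-04-22.
The pending related arbitration from 2000-08-24 to 2001-09-01 tolled the period for 373 days, extending the deadline to 2004-04-29.
Because the written tolling agreement ran from 2004-02-06 to 2005-04-04, the deadline is extended by 423 days to 2005-06-26.
No stated provision tolls the period for a criminal prosecution, so the interval from 1999-03-08 to 1999-08-27 has no effect on the deadline.
The other events in the timeline have no effect on the limitation period under the stated rules.

2005-06-26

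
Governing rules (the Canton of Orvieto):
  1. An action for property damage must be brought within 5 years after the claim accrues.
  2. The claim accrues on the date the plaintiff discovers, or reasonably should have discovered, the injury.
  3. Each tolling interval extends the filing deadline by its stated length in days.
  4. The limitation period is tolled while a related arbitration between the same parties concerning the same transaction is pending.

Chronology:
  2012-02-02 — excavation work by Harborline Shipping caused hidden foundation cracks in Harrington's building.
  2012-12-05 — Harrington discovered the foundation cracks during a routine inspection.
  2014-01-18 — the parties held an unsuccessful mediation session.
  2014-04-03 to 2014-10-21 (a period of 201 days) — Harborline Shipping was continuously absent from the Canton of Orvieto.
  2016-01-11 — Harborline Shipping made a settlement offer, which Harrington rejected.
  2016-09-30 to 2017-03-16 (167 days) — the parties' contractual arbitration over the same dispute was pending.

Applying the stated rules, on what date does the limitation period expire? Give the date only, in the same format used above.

Accrual is tied to discovery, so the period began on 2012-12-05 rather than on 2012-02-02 when the act occurred.
The untolled deadline — 5 years after 2012-12-05 — is 2017-12-05.
The period was tolled for 167 days by the pending related arbitration (2016-09-30 to 2017-03-16), pushing the deadline to 2018-05-21.
No stated provision tolls the period for the defendant's absence, so the interval from 2014-04-03 to 2014-10-21 has no effect on the deadline.
Nothing else in the chronology tolls or restarts the period.

2018-05-21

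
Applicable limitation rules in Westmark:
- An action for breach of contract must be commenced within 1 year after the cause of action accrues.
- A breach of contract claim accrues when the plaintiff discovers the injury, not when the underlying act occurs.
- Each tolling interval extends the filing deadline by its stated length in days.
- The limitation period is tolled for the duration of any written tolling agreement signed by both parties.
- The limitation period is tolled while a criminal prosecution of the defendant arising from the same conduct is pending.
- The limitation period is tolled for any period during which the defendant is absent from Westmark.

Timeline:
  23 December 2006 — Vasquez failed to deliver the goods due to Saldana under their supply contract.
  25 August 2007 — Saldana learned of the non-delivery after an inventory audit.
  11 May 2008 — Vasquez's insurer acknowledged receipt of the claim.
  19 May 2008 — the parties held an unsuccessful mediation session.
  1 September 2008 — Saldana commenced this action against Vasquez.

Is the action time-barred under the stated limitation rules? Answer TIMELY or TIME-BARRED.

TIME-BARRED

Accrual is tied to discovery, so the period began on 25 August 2007 rather than on 23 December 2006 when the act occurred.
The untolled deadline — 1 year after 25 August 2007 — is 25 August 2008.
Nothing else in the chronology tolls or restarts the period.
Filing on 1 September 2008 missed the 25 August 2008 deadline — the action is time-barred.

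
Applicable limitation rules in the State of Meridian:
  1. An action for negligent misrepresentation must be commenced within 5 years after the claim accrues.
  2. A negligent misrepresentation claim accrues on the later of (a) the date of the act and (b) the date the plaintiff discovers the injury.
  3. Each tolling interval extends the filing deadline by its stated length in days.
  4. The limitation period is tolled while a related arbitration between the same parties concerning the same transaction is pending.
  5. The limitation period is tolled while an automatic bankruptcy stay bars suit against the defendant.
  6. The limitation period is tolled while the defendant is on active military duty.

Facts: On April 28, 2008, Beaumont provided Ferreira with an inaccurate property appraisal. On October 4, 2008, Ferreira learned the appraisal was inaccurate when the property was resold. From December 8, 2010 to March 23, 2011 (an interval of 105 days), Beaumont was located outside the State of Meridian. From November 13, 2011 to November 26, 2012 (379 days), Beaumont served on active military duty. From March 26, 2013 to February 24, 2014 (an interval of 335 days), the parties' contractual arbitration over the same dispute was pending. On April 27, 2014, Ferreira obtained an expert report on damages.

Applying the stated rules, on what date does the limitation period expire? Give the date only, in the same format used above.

September 18, 2015

Taking the later of the act (April 28, 2008) and discovery (October 4, 2008), the claim accrued on October 4, 2008.
5 years from October 4, 2008 is October 4, 2013.
The defendant's active military service from November 13, 2011 to November 26, 2012 tolled the period for 379 days, extending the deadline to October 18, 2014.
Because the pending related arbitration ran from March 26, 2013 to February 24, 2014, the deadline is extended by 335 days to September 18, 2015.
Although the defendant's absence ran from December 8, 2010 to March 23, 2011, the stated rules do not make that a tolling event, so it is disregarded.
Nothing else in the chronology tolls or restarts the period.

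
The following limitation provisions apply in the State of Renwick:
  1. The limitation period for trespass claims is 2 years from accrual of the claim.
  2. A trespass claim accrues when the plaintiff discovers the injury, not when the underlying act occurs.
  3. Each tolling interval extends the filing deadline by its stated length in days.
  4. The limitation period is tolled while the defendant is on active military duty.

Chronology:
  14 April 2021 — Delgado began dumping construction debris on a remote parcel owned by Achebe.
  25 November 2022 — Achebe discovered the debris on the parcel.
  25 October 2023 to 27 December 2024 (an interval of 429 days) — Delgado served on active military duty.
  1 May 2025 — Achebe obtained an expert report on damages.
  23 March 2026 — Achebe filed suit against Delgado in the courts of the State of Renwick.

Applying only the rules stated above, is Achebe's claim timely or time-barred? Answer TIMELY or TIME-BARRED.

TIME-BARRED

Accrual is tied to discovery, so the period began on 25 November 2022 rather than on 14 April 2021 when the act occurred.
2 years from 25 November 2022 is 25 November 2024.
The defendant's active military service from 25 October 2023 to 27 December 2024 tolled the period for 429 days, extending the deadline to 28 January 2026.
Nothing else in the chronology tolls or restarts the period.
Achebe filed on 23 March 2026, after the 28 January 2026 deadline, so the action is time-barred.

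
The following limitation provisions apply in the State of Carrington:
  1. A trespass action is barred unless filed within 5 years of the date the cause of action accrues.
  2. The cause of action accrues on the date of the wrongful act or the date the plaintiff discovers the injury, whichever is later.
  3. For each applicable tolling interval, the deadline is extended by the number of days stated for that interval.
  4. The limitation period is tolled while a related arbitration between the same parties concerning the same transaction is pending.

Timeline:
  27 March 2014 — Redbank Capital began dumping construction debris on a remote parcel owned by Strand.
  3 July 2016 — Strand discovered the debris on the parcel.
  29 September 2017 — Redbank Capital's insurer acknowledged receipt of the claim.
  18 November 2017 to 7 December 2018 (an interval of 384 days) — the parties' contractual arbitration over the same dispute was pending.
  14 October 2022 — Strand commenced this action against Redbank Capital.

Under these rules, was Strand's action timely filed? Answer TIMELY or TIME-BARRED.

The claim accrued on 3 July 2016 — the later of the 27 March 2014 act and the 3 July 2016 discovery.
The untolled deadline — 5 years after 3 July 2016 — is 3 July 2021.
The pending related arbitration from 18 November 2017 to 7 December 2018 tolled the period for 384 days, extending the deadline to 22 July 2022.
None of the other events listed affects the running of the period under the stated rules.
Strand filed on 14 October 2022, after the 22 July 2022 deadline, so the action is time-barred.

TIME-BARRED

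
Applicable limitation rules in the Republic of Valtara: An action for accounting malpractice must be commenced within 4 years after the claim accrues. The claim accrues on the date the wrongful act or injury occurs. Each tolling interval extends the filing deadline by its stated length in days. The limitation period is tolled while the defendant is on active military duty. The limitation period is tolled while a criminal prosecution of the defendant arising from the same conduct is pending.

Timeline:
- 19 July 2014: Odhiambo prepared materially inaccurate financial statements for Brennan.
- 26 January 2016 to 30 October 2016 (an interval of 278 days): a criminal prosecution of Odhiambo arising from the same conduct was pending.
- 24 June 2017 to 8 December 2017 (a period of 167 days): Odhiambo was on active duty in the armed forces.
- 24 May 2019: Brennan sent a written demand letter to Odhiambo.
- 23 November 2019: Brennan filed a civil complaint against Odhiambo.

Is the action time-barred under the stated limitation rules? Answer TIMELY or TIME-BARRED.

TIME-BARRED

The claim accrued on 19 July 2014, when the wrongful act occurred.
The untolled deadline — 4 years after 19 July 2014 — is 19 July 2018.
The period was tolled for 278 days by the pending criminal prosecution (26 January 2016 to 30 October 2016), pushing the deadline to 23 April 2019.
Because the defendant's active military service ran from 24 June 2017 to 8 December 2017, the deadline is extended by 167 days to 7 October 2019.
The other events in the timeline have no effect on the limitation period under the stated rules.
Brennan filed on 23 November 2019, after the 7 October 2019 deadline, so the action is time-barred.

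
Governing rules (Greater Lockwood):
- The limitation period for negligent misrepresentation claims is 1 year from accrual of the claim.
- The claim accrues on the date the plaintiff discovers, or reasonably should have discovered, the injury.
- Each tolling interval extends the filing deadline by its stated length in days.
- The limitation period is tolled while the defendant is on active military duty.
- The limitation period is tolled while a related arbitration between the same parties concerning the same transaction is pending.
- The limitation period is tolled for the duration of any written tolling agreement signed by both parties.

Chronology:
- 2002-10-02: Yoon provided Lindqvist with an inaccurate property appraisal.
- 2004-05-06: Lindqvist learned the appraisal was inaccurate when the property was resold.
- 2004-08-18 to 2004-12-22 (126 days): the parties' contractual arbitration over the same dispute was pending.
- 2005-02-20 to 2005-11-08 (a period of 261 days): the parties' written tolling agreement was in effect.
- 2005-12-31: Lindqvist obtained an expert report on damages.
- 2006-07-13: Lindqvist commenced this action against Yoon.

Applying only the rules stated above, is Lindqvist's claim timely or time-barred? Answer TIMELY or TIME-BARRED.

Under the discovery rule, the claim accrued on 2004-05-06, when Lindqvist discovered the injury — not on the 2002-10-02 date of the underlying act.
1 year from 2004-05-06 is 2005-05-06.
The period was tolled for 126 days by the pending related arbitration (2004-08-18 to 2004-12-22), pushing the deadline to 2005-09-09.
The period was tolled for 261 days by the written tolling agreement (2005-02-20 to 2005-11-08), pushing the deadline to 2006-05-28.
None of the other events listed affects the running of the period under the stated rules.
Filing on 2006-07-13 missed the 2006-05-28 deadline — the action is time-barred.

TIME-BARRED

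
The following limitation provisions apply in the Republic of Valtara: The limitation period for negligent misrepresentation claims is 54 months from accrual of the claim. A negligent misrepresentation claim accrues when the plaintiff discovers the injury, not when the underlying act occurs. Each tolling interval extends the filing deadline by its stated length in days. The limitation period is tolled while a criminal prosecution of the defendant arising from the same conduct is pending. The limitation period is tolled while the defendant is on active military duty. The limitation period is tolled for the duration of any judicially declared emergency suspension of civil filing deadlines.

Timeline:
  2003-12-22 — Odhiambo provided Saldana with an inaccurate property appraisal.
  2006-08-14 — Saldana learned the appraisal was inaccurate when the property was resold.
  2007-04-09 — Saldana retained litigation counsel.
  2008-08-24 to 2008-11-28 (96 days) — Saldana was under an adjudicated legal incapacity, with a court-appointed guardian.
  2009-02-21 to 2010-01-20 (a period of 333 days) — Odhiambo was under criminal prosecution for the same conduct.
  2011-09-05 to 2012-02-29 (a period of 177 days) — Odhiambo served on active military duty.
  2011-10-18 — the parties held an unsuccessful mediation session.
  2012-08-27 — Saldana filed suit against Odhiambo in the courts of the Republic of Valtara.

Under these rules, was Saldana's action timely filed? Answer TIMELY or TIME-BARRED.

TIME-BARRED

Accrual is tied to discovery, so the period began on 2006-08-14 rather than on 2003-12-22 when the act occurred.
54 months from 2006-08-14 is 2011-02-14.
Because the pending criminal prosecution ran from 2009-02-21 to 2010-01-20, the deadline is extended by 333 days to 2012-01-13.
Because the defendant's active military service ran from 2011-09-05 to 2012-02-29, the deadline is extended by 177 days to 2012-07-08.
No stated provision tolls the period for the plaintiff's incapacity, so the interval from 2008-08-24 to 2008-11-28 has no effect on the deadline.
The other events in the timeline have no effect on the limitation period under the stated rules.
Saldana filed on 2012-08-27, after the 2012-07-08 deadline, so the action is time-barred.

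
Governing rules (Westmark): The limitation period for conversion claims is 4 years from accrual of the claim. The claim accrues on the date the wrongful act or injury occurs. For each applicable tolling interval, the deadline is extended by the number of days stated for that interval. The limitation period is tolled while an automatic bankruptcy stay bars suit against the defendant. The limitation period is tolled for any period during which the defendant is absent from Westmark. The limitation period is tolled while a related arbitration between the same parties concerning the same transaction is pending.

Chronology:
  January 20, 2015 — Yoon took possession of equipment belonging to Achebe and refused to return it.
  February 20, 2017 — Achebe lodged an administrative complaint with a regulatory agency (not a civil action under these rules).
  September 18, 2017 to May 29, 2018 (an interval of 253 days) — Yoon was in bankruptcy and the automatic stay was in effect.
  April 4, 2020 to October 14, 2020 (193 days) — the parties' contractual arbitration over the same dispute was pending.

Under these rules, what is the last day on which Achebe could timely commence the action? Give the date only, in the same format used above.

September 30, 2019

The claim accrued on January 20, 2015, when the wrongful act occurred.
Adding the 4 years base period to January 20, 2015 gives a deadline of January 20, 2019, before any tolling.
Because the automatic bankruptcy stay ran from September 18, 2017 to May 29, 2018, the deadline is extended by 253 days to September 30, 2019.
By the time the pending related arbitration began on April 4, 2020, the limitation period had already expired on September 30, 2019; that interval cannot revive it.
Nothing else in the chronology tolls or restarts the period.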